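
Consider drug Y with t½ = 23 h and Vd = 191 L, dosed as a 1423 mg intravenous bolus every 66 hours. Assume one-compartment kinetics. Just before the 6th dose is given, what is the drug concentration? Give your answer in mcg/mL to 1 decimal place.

f = (1/2)^(τ/t½) = (1/2)^(66/23) ≈ 0.1368.
C₀ = D/Vd = 1423/191 ≈ 7.450 mcg/mL.
Before the 6th dose, 5 doses have been given. Superposition: Cmin = C₀·(f + f² + … + f^5).
≈ 7.450 × (0.1368 + 0.0187 + 0.0026 + 0.0004 + 0.0000) ≈ 7.450 × 0.1585 ≈ 1.181 mcg/mL.

1.2 mcg/mL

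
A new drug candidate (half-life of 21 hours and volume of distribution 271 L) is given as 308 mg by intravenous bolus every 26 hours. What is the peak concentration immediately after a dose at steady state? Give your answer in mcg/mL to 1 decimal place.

2.0 mcg/mL

k = ln2/t½ = ln2/21 ≈ 0.033007 h⁻¹; fraction remaining f = e^(−kτ) = e^(−0.033007×26) ≈ 0.4239.
At steady state, accumulation factor R = 1/(1 − e^(−kτ)) ≈ 1.7358.
Single-dose peak C₀ = D/Vd = 308/271 ≈ 1.137 mcg/mL.
Steady-state peak Cmax,ss = C₀·R ≈ 1.137 × 1.7358 ≈ 1.974 mcg/mL.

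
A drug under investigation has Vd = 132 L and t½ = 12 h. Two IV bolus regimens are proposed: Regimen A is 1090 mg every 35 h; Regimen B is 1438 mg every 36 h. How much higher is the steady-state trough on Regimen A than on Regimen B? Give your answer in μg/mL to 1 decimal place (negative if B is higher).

-0.3 μg/mL

Regimen A: f = (1/2)^(35/12) ≈ 0.1324; Cmin,ss = (1090/132)·f/(1−f) ≈ 1.260 μg/mL.
Regimen B: f = (1/2)^(36/12) ≈ 0.1250; Cmin,ss = (1438/132)·f/(1−f) ≈ 1.556 μg/mL.
Difference ≈ 1.260 − 1.556 ≈ -0.296 μg/mL.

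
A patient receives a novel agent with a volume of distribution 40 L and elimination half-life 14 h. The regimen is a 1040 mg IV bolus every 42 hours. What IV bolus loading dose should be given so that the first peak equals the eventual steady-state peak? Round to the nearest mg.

f = (1/2)^(42/14) ≈ 0.125000; accumulation ratio R = 1/(1−f) ≈ 1.14286.
Loading dose to hit Cmax,ss on first dose: D_load = D_maint·R ≈ 1040 × 1.14286 ≈ 1188.57 mg.

1189 mg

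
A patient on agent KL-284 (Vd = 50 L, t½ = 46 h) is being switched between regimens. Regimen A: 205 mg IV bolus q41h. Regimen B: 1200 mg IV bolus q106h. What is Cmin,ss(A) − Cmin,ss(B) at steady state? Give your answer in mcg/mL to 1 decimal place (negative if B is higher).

Regimen A: f = (1/2)^(41/46) ≈ 0.5391; Cmin,ss = (205/50)·f/(1−f) ≈ 4.796 mcg/mL.
Regimen B: f = (1/2)^(106/46) ≈ 0.2025; Cmin,ss = (1200/50)·f/(1−f) ≈ 6.094 mcg/mL.
Difference ≈ 4.796 − 6.094 ≈ -1.298 mcg/mL.

-1.3 mcg/mL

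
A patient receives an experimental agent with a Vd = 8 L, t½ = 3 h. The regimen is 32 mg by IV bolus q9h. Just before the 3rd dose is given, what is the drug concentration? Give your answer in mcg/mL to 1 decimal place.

f = (1/2)^(τ/t½) = (1/2)^(9/3) ≈ 0.1250.
C₀ = D/Vd = 32/8 ≈ 4.000 mcg/mL.
Before the 3rd dose, 2 doses have been given. Superposition: Cmin = C₀·(f + f²).
≈ 4.000 × (0.1250 + 0.0156) ≈ 4.000 × 0.1406 ≈ 0.562 mcg/mL.

0.6 mcg/mL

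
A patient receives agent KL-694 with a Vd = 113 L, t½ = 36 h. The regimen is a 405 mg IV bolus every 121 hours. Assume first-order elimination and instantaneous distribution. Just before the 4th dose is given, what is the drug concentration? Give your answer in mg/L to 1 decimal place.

f = (1/2)^(τ/t½) = (1/2)^(121/36) ≈ 0.0973.
C₀ = D/Vd = 405/113 ≈ 3.584 mg/L.
Before the 4th dose, 3 doses have been given. Superposition: Cmin = C₀·(f + f² + … + f^3).
≈ 3.584 × (0.0973 + 0.0095 + 0.0009) ≈ 3.584 × 0.1077 ≈ 0.386 mg/L.

0.4 mg/L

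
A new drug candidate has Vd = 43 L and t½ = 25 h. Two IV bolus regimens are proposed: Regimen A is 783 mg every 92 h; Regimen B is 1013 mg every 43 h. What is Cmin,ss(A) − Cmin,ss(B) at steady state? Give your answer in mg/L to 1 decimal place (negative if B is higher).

Regimen A: f = (1/2)^(92/25) ≈ 0.0780; Cmin,ss = (783/43)·f/(1−f) ≈ 1.540 mg/L.
Regimen B: f = (1/2)^(43/25) ≈ 0.3035; Cmin,ss = (1013/43)·f/(1−f) ≈ 10.265 mg/L.
Difference ≈ 1.540 − 10.265 ≈ -8.725 mg/L.

-8.7 mg/L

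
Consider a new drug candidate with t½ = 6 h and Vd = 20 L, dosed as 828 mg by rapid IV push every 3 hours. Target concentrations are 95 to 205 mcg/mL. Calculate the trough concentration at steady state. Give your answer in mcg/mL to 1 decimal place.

99.9 mcg/mL

τ/t½ = 3/6 ≈ 0.5, so fraction remaining f = (1/2)^(3/6) ≈ 0.7071.
At steady state, accumulation factor R = 1/(1 − e^(−kτ)) ≈ 3.4141.
Each bolus raises the concentration by D/Vd = 828/20 ≈ 41.400 mcg/mL.
Steady-state peak Cmax,ss = C₀·R ≈ 41.400 × 3.4141 ≈ 141.344 mcg/mL.
One interval later, Cmin,ss = Cmax,ss·e^(−kτ) ≈ 141.344 × 0.7071 ≈ 99.944 mcg/mL.
Trough 99.9 mcg/mL vs MEC 95 mcg/mL: adequate.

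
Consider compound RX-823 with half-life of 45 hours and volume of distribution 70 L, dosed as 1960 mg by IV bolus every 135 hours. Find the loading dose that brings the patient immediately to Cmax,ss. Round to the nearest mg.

f = (1/2)^(135/45) ≈ 0.125000; accumulation ratio R = 1/(1−f) ≈ 1.14286.
Loading dose to hit Cmax,ss on first dose: D_load = D_maint·R ≈ 1960 × 1.14286 ≈ 2240.01 mg.

2240 mg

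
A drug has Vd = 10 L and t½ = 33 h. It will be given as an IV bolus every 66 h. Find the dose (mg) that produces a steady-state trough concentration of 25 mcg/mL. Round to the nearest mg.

τ/t½ = 66/33 ≈ 2, so f = (1/2)^(66/33) ≈ 0.250000.
Cmin,ss = (D/Vd)·f/(1−f), so D = Cmin,ss·Vd·(1−f)/f.
D = 25 × 10 × (1−f)/f ≈ 25 × 10 × 3.00000 ≈ 750.00 mg.

750 mg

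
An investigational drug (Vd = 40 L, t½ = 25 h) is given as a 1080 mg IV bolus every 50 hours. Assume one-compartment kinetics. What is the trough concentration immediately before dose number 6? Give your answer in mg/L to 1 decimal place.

9.0 mg/L

f = (1/2)^(τ/t½) = (1/2)^(50/25) ≈ 0.2500.
C₀ = D/Vd = 1080/40 ≈ 27.000 mg/L.
Before the 6th dose, 5 doses have been given. Superposition: Cmin = C₀·(f + f² + … + f^5).
≈ 27.000 × (0.2500 + 0.0625 + 0.0156 + 0.0039 + 0.0010) ≈ 27.000 × 0.3330 ≈ 8.991 mg/L.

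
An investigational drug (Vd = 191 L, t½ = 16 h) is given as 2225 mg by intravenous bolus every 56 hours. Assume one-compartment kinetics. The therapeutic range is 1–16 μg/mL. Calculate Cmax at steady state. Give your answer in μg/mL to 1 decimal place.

12.8 μg/mL

Over one 56-h interval, 56/16 ≈ 3.5 half-lives elapse, leaving f ≈ 0.0884 of each dose.
At steady state, accumulation factor R = 1/(1 − e^(−kτ)) ≈ 1.0970.
Each bolus raises the concentration by D/Vd = 2225/191 ≈ 11.649 μg/mL.
Steady-state peak Cmax,ss = C₀·R ≈ 11.649 × 1.0970 ≈ 12.779 μg/mL.
Peak 12.8 μg/mL vs MTC 16 μg/mL: below toxic threshold.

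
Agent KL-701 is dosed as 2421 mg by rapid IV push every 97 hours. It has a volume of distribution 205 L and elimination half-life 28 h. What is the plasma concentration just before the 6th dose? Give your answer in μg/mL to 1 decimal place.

f = (1/2)^(τ/t½) = (1/2)^(97/28) ≈ 0.0906.
C₀ = D/Vd = 2421/205 ≈ 11.810 μg/mL.
Before the 6th dose, 5 doses have been given. Superposition: Cmin = C₀·(f + f² + … + f^5).
≈ 11.810 × (0.0906 + 0.0082 + 0.0007 + 0.0001 + 0.0000) ≈ 11.810 × 0.0996 ≈ 1.176 μg/mL.

1.2 μg/mL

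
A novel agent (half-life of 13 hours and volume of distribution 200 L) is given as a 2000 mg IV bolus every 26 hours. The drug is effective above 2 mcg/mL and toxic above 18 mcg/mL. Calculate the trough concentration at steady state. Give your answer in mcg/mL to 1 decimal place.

The dosing interval is 2 half-lives, so f = 2^(−2) = 0.25.
Accumulation ratio R = 1/(1 − f) = 1/0.75 = 4/3.
Single-dose peak C₀ = D/Vd = 2000/200 = 10 mcg/mL.
Steady-state peak Cmax,ss = C₀·R = 10 × 4/3 ≈ 13.333 mcg/mL.
Steady-state trough Cmin,ss = Cmax,ss·f ≈ 13.333 × 0.25 ≈ 3.333 mcg/mL.
Trough 3.3 mcg/mL vs MEC 2 mcg/mL: adequate.

3.3 mcg/mL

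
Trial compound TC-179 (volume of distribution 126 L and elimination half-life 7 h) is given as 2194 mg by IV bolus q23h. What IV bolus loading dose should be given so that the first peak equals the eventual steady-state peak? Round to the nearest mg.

f = (1/2)^(23/7) ≈ 0.102542; accumulation ratio R = 1/(1−f) ≈ 1.11426.
Loading dose to hit Cmax,ss on first dose: D_load = D_maint·R ≈ 2194 × 1.11426 ≈ 2444.69 mg.

2445 mg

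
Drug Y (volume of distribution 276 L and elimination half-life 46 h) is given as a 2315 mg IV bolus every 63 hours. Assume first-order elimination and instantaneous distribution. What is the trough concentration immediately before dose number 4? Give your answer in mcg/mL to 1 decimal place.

f = (1/2)^(τ/t½) = (1/2)^(63/46) ≈ 0.3870.
C₀ = D/Vd = 2315/276 ≈ 8.388 mcg/mL.
Before the 4th dose, 3 doses have been given. Superposition: Cmin = C₀·(f + f² + … + f^3).
≈ 8.388 × (0.3870 + 0.1498 + 0.0580) ≈ 8.388 × 0.5948 ≈ 4.989 mcg/mL.

5.0 mcg/mL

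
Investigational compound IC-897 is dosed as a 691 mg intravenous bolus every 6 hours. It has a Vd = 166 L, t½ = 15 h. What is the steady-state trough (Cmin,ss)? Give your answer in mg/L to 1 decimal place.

13.0 mg/L

k = ln2/t½ = ln2/15 ≈ 0.046210 h⁻¹; fraction remaining f = e^(−kτ) = e^(−0.046210×6) ≈ 0.7579.
Single-dose peak C₀ = D/Vd = 691/166 ≈ 4.163 mg/L.
Steady-state trough Cmin,ss = C₀·f/(1−f) ≈ 4.163 × 0.7579/0.2421 ≈ 13.032 mg/L.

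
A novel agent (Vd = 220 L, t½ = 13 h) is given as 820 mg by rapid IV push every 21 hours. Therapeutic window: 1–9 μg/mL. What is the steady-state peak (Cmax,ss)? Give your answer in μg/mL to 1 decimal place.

k = ln2/t½ = ln2/13 ≈ 0.053319 h⁻¹; fraction remaining f = e^(−kτ) = e^(−0.053319×21) ≈ 0.3264.
At steady state, accumulation factor R = 1/(1 − e^(−kτ)) ≈ 1.4846.
Each bolus raises the concentration by D/Vd = 820/220 ≈ 3.727 μg/mL.
Cmax,ss = C₀/(1 − f) ≈ 3.727/0.6736 ≈ 5.533 μg/mL.
Peak 5.5 μg/mL vs MTC 9 μg/mL: below toxic threshold.

5.5 μg/mL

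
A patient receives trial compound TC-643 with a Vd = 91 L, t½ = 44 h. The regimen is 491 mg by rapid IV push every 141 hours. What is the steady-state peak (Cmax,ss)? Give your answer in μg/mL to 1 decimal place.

τ/t½ = 141/44 ≈ 3.2045, so fraction remaining f = (1/2)^(141/44) ≈ 0.1085.
At steady state, accumulation factor R = 1/(1 − e^(−kτ)) ≈ 1.1217.
Single-dose peak C₀ = D/Vd = 491/91 ≈ 5.396 μg/mL.
Steady-state peak Cmax,ss = C₀·R ≈ 5.396 × 1.1217 ≈ 6.053 μg/mL.

6.1 μg/mL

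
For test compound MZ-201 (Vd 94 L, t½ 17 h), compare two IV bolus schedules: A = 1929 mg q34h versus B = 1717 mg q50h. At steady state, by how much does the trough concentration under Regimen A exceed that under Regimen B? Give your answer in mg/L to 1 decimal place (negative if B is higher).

4.1 mg/L

Regimen A: f = (1/2)^(34/17) ≈ 0.2500; Cmin,ss = (1929/94)·f/(1−f) ≈ 6.840 mg/L.
Regimen B: f = (1/2)^(50/17) ≈ 0.1302; Cmin,ss = (1717/94)·f/(1−f) ≈ 2.734 mg/L.
Difference ≈ 6.840 − 2.734 ≈ 4.106 mg/L.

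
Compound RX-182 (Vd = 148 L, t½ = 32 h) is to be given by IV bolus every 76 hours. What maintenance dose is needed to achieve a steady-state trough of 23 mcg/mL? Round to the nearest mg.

14254 mg

τ/t½ = 76/32 ≈ 2.375, so f = (1/2)^(76/32) ≈ 0.192776.
Cmin,ss = (D/Vd)·f/(1−f), so D = Cmin,ss·Vd·(1−f)/f.
D = 23 × 148 × (1−f)/f ≈ 23 × 148 × 4.18737 ≈ 14253.81 mg.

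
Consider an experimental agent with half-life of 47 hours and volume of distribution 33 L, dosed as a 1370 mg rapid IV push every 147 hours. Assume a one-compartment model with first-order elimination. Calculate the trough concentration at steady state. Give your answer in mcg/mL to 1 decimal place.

5.4 mcg/mL

Over one 147-h interval, 147/47 ≈ 3.1277 half-lives elapse, leaving f ≈ 0.1144 of each dose.
At steady state, accumulation factor R = 1/(1 − e^(−kτ)) ≈ 1.1292.
Each bolus raises the concentration by D/Vd = 1370/33 ≈ 41.515 mcg/mL.
Steady-state peak Cmax,ss = C₀·R ≈ 41.515 × 1.1292 ≈ 46.879 mcg/mL.
Steady-state trough Cmin,ss = Cmax,ss·f ≈ 46.879 × 0.1144 ≈ 5.363 mcg/mL.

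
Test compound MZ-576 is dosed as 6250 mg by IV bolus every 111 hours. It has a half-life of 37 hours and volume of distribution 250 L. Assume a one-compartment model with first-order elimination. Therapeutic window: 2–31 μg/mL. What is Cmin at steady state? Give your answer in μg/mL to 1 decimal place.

3.6 μg/mL

τ = 111 h = 3 half-lives, so f = (1/2)^3 = 0.125.
Accumulation ratio R = 1/(1 − f) = 1/0.875 = 8/7.
Single-dose peak C₀ = D/Vd = 6250/250 = 25 μg/mL.
Steady-state peak Cmax,ss = C₀·R = 25 × 8/7 ≈ 28.571 μg/mL.
Steady-state trough Cmin,ss = Cmax,ss·f ≈ 28.571 × 0.125 ≈ 3.571 μg/mL.
Trough 3.6 μg/mL vs MEC 2 μg/mL: adequate.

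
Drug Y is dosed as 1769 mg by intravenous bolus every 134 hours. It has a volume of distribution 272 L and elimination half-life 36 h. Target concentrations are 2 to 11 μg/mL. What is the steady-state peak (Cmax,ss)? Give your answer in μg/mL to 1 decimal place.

Over one 134-h interval, 134/36 ≈ 3.7222 half-lives elapse, leaving f ≈ 0.0758 of each dose.
Accumulation ratio R = 1/(1 − f) ≈ 1/0.9242 ≈ 1.0820.
Single-dose peak C₀ = D/Vd = 1769/272 ≈ 6.504 μg/mL.
Steady-state peak Cmax,ss = C₀·R ≈ 6.504 × 1.0820 ≈ 7.037 μg/mL.
Peak 7.0 μg/mL vs MTC 11 μg/mL: below toxic threshold.

7.0 μg/mL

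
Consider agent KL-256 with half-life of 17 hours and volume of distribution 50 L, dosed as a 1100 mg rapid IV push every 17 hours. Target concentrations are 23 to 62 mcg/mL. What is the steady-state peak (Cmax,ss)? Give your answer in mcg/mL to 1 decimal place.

44.0 mcg/mL

The dosing interval is 1 half-life, so f = 2^(−1) = 0.5.
At steady state, R = 1/(1 − 0.5) = 2/1.
Single-dose peak C₀ = D/Vd = 1100/50 = 22 mcg/mL.
Steady-state peak Cmax,ss = C₀·R = 22 × 2/1 ≈ 44.000 mcg/mL.
Peak 44.0 mcg/mL vs MTC 62 mcg/mL: below toxic threshold.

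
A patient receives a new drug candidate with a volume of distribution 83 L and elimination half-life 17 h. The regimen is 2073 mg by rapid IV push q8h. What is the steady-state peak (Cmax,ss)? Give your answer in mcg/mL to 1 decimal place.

89.7 mcg/mL

τ/t½ = 8/17 ≈ 0.47059, so fraction remaining f = (1/2)^(8/17) ≈ 0.7217.
Accumulation ratio R = 1/(1 − f) ≈ 1/0.2783 ≈ 3.5932.
Single-dose peak C₀ = D/Vd = 2073/83 ≈ 24.976 mcg/mL.
Steady-state peak Cmax,ss = C₀·R ≈ 24.976 × 3.5932 ≈ 89.744 mcg/mL.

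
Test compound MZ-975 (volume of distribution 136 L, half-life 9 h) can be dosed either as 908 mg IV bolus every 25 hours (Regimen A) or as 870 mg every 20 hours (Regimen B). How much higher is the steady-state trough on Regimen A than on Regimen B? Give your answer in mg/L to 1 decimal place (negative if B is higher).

Regimen A: f = (1/2)^(25/9) ≈ 0.1458; Cmin,ss = (908/136)·f/(1−f) ≈ 1.140 mg/L.
Regimen B: f = (1/2)^(20/9) ≈ 0.2143; Cmin,ss = (870/136)·f/(1−f) ≈ 1.745 mg/L.
Difference ≈ 1.140 − 1.745 ≈ -0.605 mg/L.

-0.6 mg/L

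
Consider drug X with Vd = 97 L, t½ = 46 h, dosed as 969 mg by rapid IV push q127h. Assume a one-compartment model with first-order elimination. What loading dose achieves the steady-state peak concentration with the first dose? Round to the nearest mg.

f = (1/2)^(127/46) ≈ 0.147535; accumulation ratio R = 1/(1−f) ≈ 1.17307.
Loading dose to hit Cmax,ss on first dose: D_load = D_maint·R ≈ 969 × 1.17307 ≈ 1136.70 mg.

1137 mg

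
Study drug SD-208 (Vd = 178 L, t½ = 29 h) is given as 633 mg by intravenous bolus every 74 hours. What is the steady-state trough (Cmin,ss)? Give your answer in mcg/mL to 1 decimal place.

0.7 mcg/mL

Over one 74-h interval, 74/29 ≈ 2.5517 half-lives elapse, leaving f ≈ 0.1706 of each dose.
Each bolus raises the concentration by D/Vd = 633/178 ≈ 3.556 mcg/mL.
Steady-state trough Cmin,ss = C₀·f/(1−f) ≈ 3.556 × 0.1706/0.8294 ≈ 0.731 mcg/mL.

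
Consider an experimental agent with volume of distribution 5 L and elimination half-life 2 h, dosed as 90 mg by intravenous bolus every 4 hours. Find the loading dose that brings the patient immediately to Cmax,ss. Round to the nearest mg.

120 mg

f = (1/2)^(4/2) ≈ 0.250000; accumulation ratio R = 1/(1−f) ≈ 1.33333.
Loading dose to hit Cmax,ss on first dose: D_load = D_maint·R ≈ 90 × 1.33333 ≈ 120.00 mg.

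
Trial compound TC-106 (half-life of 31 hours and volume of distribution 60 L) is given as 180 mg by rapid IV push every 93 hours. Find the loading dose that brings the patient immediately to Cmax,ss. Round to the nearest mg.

206 mg

f = (1/2)^(93/31) ≈ 0.125000; accumulation ratio R = 1/(1−f) ≈ 1.14286.
Loading dose to hit Cmax,ss on first dose: D_load = D_maint·R ≈ 180 × 1.14286 ≈ 205.71 mg.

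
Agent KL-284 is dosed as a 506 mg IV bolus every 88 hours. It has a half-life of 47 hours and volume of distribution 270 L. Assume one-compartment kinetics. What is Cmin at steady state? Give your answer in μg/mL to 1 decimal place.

Over one 88-h interval, 88/47 ≈ 1.8723 half-lives elapse, leaving f ≈ 0.2731 of each dose.
Single-dose peak C₀ = D/Vd = 506/270 ≈ 1.874 μg/mL.
Steady-state trough Cmin,ss = C₀·f/(1−f) ≈ 1.874 × 0.2731/0.7269 ≈ 0.704 μg/mL.

0.7 μg/mL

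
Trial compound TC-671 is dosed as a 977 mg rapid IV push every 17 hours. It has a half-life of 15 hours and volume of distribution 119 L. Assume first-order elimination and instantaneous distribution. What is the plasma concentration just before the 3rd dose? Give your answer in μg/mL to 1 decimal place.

f = (1/2)^(τ/t½) = (1/2)^(17/15) ≈ 0.4559.
C₀ = D/Vd = 977/119 ≈ 8.210 μg/mL.
Before the 3rd dose, 2 doses have been given. Superposition: Cmin = C₀·(f + f²).
≈ 8.210 × (0.4559 + 0.2078) ≈ 8.210 × 0.6637 ≈ 5.449 μg/mL.

5.4 μg/mL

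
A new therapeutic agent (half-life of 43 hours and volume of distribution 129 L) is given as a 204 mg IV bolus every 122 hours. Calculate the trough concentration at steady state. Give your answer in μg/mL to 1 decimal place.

Over one 122-h interval, 122/43 ≈ 2.8372 half-lives elapse, leaving f ≈ 0.1399 of each dose.
At steady state, accumulation factor R = 1/(1 − e^(−kτ)) ≈ 1.1627.
Each bolus raises the concentration by D/Vd = 204/129 ≈ 1.581 μg/mL.
Steady-state peak Cmax,ss = C₀·R ≈ 1.581 × 1.1627 ≈ 1.838 μg/mL.
One interval later, Cmin,ss = Cmax,ss·e^(−kτ) ≈ 1.838 × 0.1399 ≈ 0.257 μg/mL.

0.3 μg/mL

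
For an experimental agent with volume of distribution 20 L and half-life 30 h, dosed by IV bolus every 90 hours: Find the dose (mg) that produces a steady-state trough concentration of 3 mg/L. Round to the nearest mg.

τ/t½ = 90/30 ≈ 3, so f = (1/2)^(90/30) ≈ 0.125000.
Cmin,ss = (D/Vd)·f/(1−f), so D = Cmin,ss·Vd·(1−f)/f.
D = 3 × 20 × (1−f)/f ≈ 3 × 20 × 7.00000 ≈ 420.00 mg.

420 mg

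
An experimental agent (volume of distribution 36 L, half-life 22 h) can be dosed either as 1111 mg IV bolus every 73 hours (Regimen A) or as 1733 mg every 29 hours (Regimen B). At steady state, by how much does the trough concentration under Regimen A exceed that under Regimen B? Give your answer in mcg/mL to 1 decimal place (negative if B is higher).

Regimen A: f = (1/2)^(73/22) ≈ 0.1003; Cmin,ss = (1111/36)·f/(1−f) ≈ 3.440 mcg/mL.
Regimen B: f = (1/2)^(29/22) ≈ 0.4010; Cmin,ss = (1733/36)·f/(1−f) ≈ 32.227 mcg/mL.
Difference ≈ 3.440 − 32.227 ≈ -28.787 mcg/mL.

-28.8 mcg/mL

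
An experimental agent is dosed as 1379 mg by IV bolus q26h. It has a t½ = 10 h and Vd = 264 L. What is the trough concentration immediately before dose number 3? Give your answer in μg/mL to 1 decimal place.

f = (1/2)^(τ/t½) = (1/2)^(26/10) ≈ 0.1649.
C₀ = D/Vd = 1379/264 ≈ 5.223 μg/mL.
Before the 3rd dose, 2 doses have been given. Superposition: Cmin = C₀·(f + f²).
≈ 5.223 × (0.1649 + 0.0272) ≈ 5.223 × 0.1921 ≈ 1.003 μg/mL.

1.0 μg/mL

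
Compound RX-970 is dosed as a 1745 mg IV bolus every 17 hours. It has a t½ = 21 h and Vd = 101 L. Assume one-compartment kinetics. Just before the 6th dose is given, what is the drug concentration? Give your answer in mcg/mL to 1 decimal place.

f = (1/2)^(τ/t½) = (1/2)^(17/21) ≈ 0.5706.
C₀ = D/Vd = 1745/101 ≈ 17.277 mcg/mL.
Before the 6th dose, 5 doses have been given. Superposition: Cmin = C₀·(f + f² + … + f^5).
≈ 17.277 × (0.5706 + 0.3256 + 0.1858 + 0.1060 + 0.0605) ≈ 17.277 × 1.2485 ≈ 21.570 mcg/mL.

21.6 mcg/mL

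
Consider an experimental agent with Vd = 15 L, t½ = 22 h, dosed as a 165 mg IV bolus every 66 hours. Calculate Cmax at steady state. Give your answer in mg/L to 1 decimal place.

12.6 mg/L

τ = 66 h = 3 half-lives, so f = (1/2)^3 = 0.125.
At steady state, R = 1/(1 − 0.125) = 8/7.
Single-dose peak C₀ = D/Vd = 165/15 = 11 mg/L.
Steady-state peak Cmax,ss = C₀·R = 11 × 8/7 ≈ 12.571 mg/L.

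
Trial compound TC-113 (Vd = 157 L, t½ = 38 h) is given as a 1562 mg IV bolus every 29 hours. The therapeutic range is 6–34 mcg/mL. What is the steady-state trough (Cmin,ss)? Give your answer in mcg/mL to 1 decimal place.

14.3 mcg/mL

τ/t½ = 29/38 ≈ 0.76316, so fraction remaining f = (1/2)^(29/38) ≈ 0.5892.
Accumulation ratio R = 1/(1 − f) ≈ 1/0.4108 ≈ 2.4343.
Single-dose peak C₀ = D/Vd = 1562/157 ≈ 9.949 mcg/mL.
Steady-state peak Cmax,ss = C₀·R ≈ 9.949 × 2.4343 ≈ 24.219 mcg/mL.
Steady-state trough Cmin,ss = Cmax,ss·f ≈ 24.219 × 0.5892 ≈ 14.270 mcg/mL.
Trough 14.3 mcg/mL vs MEC 6 mcg/mL: adequate.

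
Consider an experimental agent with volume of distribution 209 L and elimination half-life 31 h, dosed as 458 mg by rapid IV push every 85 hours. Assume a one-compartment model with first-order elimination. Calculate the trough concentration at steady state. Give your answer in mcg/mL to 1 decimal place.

τ/t½ = 85/31 ≈ 2.7419, so fraction remaining f = (1/2)^(85/31) ≈ 0.1495.
Each bolus raises the concentration by D/Vd = 458/209 ≈ 2.191 mcg/mL.
Steady-state trough Cmin,ss = C₀·f/(1−f) ≈ 2.191 × 0.1495/0.8505 ≈ 0.385 mcg/mL.

0.4 mcg/mL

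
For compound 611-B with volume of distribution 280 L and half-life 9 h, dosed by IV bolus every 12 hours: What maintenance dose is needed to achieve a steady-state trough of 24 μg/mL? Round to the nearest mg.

τ/t½ = 12/9 ≈ 1.3333, so f = (1/2)^(12/9) ≈ 0.396850.
Cmin,ss = (D/Vd)·f/(1−f), so D = Cmin,ss·Vd·(1−f)/f.
D = 24 × 280 × (1−f)/f ≈ 24 × 280 × 1.51984 ≈ 10213.32 mg.

10213 mg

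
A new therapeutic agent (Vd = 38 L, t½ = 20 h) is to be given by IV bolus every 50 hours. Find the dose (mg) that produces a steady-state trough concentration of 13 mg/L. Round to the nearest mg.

2300 mg

τ/t½ = 50/20 ≈ 2.5, so f = (1/2)^(50/20) ≈ 0.176777.
Cmin,ss = (D/Vd)·f/(1−f), so D = Cmin,ss·Vd·(1−f)/f.
D = 13 × 38 × (1−f)/f ≈ 13 × 38 × 4.65684 ≈ 2300.48 mg.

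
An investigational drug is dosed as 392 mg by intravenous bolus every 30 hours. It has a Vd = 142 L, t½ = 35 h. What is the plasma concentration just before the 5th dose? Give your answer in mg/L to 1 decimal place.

f = (1/2)^(τ/t½) = (1/2)^(30/35) ≈ 0.5520.
C₀ = D/Vd = 392/142 ≈ 2.761 mg/L.
Before the 5th dose, 4 doses have been given. Superposition: Cmin = C₀·(f + f² + … + f^4).
≈ 2.761 × (0.5520 + 0.3047 + 0.1682 + 0.0928) ≈ 2.761 × 1.1177 ≈ 3.086 mg/L.

3.1 mg/L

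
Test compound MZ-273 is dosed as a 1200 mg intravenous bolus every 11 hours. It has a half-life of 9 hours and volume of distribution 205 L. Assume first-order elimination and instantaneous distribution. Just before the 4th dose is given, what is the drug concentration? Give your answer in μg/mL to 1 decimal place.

f = (1/2)^(τ/t½) = (1/2)^(11/9) ≈ 0.4286.
C₀ = D/Vd = 1200/205 ≈ 5.854 μg/mL.
Before the 4th dose, 3 doses have been given. Superposition: Cmin = C₀·(f + f² + … + f^3).
≈ 5.854 × (0.4286 + 0.1837 + 0.0787) ≈ 5.854 × 0.6910 ≈ 4.045 μg/mL.

4.0 μg/mL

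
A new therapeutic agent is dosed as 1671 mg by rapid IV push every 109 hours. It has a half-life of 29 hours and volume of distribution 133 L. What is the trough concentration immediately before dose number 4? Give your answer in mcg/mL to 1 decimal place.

f = (1/2)^(τ/t½) = (1/2)^(109/29) ≈ 0.0739.
C₀ = D/Vd = 1671/133 ≈ 12.564 mcg/mL.
Before the 4th dose, 3 doses have been given. Superposition: Cmin = C₀·(f + f² + … + f^3).
≈ 12.564 × (0.0739 + 0.0055 + 0.0004) ≈ 12.564 × 0.0798 ≈ 1.003 mcg/mL.

1.0 mcg/mL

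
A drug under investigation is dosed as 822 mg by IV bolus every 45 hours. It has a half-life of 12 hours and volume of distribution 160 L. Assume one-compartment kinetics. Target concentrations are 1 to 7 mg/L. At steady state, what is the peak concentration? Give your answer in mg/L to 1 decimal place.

5.6 mg/L

τ/t½ = 45/12 ≈ 3.75, so fraction remaining f = (1/2)^(45/12) ≈ 0.0743.
At steady state, accumulation factor R = 1/(1 − e^(−kτ)) ≈ 1.0803.
Single-dose peak C₀ = D/Vd = 822/160 ≈ 5.138 mg/L.
Steady-state peak Cmax,ss = C₀·R ≈ 5.138 × 1.0803 ≈ 5.551 mg/L.
Peak 5.6 mg/L vs MTC 7 mg/L: below toxic threshold.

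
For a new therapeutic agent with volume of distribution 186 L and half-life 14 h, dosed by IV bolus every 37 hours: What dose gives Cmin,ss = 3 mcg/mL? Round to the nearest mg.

2927 mg

τ/t½ = 37/14 ≈ 2.6429, so f = (1/2)^(37/14) ≈ 0.160111.
Cmin,ss = (D/Vd)·f/(1−f), so D = Cmin,ss·Vd·(1−f)/f.
D = 3 × 186 × (1−f)/f ≈ 3 × 186 × 5.24567 ≈ 2927.08 mg.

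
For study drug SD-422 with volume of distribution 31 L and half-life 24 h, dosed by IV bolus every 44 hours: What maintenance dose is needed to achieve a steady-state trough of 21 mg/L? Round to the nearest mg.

1669 mg

τ/t½ = 44/24 ≈ 1.8333, so f = (1/2)^(44/24) ≈ 0.280616.
Cmin,ss = (D/Vd)·f/(1−f), so D = Cmin,ss·Vd·(1−f)/f.
D = 21 × 31 × (1−f)/f ≈ 21 × 31 × 2.56359 ≈ 1668.90 mg.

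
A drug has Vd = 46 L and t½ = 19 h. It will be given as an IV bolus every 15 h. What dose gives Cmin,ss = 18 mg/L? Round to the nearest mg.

603 mg

τ/t½ = 15/19 ≈ 0.78947, so f = (1/2)^(15/19) ≈ 0.578555.
Cmin,ss = (D/Vd)·f/(1−f), so D = Cmin,ss·Vd·(1−f)/f.
D = 18 × 46 × (1−f)/f ≈ 18 × 46 × 0.72844 ≈ 603.15 mg.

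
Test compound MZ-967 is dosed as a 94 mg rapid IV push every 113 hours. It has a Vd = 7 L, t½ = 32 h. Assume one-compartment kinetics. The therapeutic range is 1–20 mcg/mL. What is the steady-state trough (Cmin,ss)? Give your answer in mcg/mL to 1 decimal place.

1.3 mcg/mL

Over one 113-h interval, 113/32 ≈ 3.5312 half-lives elapse, leaving f ≈ 0.0865 of each dose.
Each bolus raises the concentration by D/Vd = 94/7 ≈ 13.429 mcg/mL.
Steady-state trough Cmin,ss = C₀·f/(1−f) ≈ 13.429 × 0.0865/0.9135 ≈ 1.272 mcg/mL.
Trough 1.3 mcg/mL vs MEC 1 mcg/mL: adequate.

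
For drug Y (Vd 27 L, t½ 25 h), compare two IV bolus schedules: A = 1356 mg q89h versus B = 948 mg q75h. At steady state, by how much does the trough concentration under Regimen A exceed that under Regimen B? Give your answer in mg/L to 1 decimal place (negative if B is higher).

-0.4 mg/L

Regimen A: f = (1/2)^(89/25) ≈ 0.0848; Cmin,ss = (1356/27)·f/(1−f) ≈ 4.653 mg/L.
Regimen B: f = (1/2)^(75/25) ≈ 0.1250; Cmin,ss = (948/27)·f/(1−f) ≈ 5.016 mg/L.
Difference ≈ 4.653 − 5.016 ≈ -0.363 mg/L.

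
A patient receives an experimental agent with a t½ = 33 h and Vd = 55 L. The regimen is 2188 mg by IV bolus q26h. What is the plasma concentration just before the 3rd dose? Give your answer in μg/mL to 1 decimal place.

36.4 μg/mL

f = (1/2)^(τ/t½) = (1/2)^(26/33) ≈ 0.5792.
C₀ = D/Vd = 2188/55 ≈ 39.782 μg/mL.
Before the 3rd dose, 2 doses have been given. Superposition: Cmin = C₀·(f + f²).
≈ 39.782 × (0.5792 + 0.3355) ≈ 39.782 × 0.9147 ≈ 36.389 μg/mL.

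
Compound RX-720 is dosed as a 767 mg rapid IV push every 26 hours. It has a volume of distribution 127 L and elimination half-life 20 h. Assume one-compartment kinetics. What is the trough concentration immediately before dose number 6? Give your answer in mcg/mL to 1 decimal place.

f = (1/2)^(τ/t½) = (1/2)^(26/20) ≈ 0.4061.
C₀ = D/Vd = 767/127 ≈ 6.039 mcg/mL.
Before the 6th dose, 5 doses have been given. Superposition: Cmin = C₀·(f + f² + … + f^5).
≈ 6.039 × (0.4061 + 0.1649 + 0.0670 + 0.0272 + 0.0110) ≈ 6.039 × 0.6762 ≈ 4.084 mcg/mL.

4.1 mcg/mL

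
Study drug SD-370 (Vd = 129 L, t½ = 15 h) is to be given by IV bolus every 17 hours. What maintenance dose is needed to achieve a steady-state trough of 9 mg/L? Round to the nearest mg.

1386 mg

τ/t½ = 17/15 ≈ 1.1333, so f = (1/2)^(17/15) ≈ 0.455861.
Cmin,ss = (D/Vd)·f/(1−f), so D = Cmin,ss·Vd·(1−f)/f.
D = 9 × 129 × (1−f)/f ≈ 9 × 129 × 1.19365 ≈ 1385.83 mg.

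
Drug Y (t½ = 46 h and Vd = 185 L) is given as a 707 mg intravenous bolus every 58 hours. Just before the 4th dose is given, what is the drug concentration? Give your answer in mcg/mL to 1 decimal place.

f = (1/2)^(τ/t½) = (1/2)^(58/46) ≈ 0.4173.
C₀ = D/Vd = 707/185 ≈ 3.822 mcg/mL.
Before the 4th dose, 3 doses have been given. Superposition: Cmin = C₀·(f + f² + … + f^3).
≈ 3.822 × (0.4173 + 0.1741 + 0.0727) ≈ 3.822 × 0.6641 ≈ 2.538 mcg/mL.

2.5 mcg/mL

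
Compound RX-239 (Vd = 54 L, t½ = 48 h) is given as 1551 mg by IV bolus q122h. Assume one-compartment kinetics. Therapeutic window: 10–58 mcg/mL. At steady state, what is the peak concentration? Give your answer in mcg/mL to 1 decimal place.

k = ln2/t½ = ln2/48 ≈ 0.014441 h⁻¹; fraction remaining f = e^(−kτ) = e^(−0.014441×122) ≈ 0.1717.
Accumulation ratio R = 1/(1 − f) ≈ 1/0.8283 ≈ 1.2073.
Each bolus raises the concentration by D/Vd = 1551/54 ≈ 28.722 mcg/mL.
Steady-state peak Cmax,ss = C₀·R ≈ 28.722 × 1.2073 ≈ 34.676 mcg/mL.
Peak 34.7 mcg/mL vs MTC 58 mcg/mL: below toxic threshold.

34.7 mcg/mL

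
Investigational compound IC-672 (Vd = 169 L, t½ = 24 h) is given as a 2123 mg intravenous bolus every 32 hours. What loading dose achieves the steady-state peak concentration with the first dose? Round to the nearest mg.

f = (1/2)^(32/24) ≈ 0.396850; accumulation ratio R = 1/(1−f) ≈ 1.65796.
Loading dose to hit Cmax,ss on first dose: D_load = D_maint·R ≈ 2123 × 1.65796 ≈ 3519.85 mg.

3520 mg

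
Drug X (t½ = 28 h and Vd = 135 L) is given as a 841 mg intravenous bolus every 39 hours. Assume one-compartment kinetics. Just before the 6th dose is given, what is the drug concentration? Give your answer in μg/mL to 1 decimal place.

f = (1/2)^(τ/t½) = (1/2)^(39/28) ≈ 0.3808.
C₀ = D/Vd = 841/135 ≈ 6.230 μg/mL.
Before the 6th dose, 5 doses have been given. Superposition: Cmin = C₀·(f + f² + … + f^5).
≈ 6.230 × (0.3808 + 0.1450 + 0.0552 + 0.0210 + 0.0080) ≈ 6.230 × 0.6100 ≈ 3.800 μg/mL.

3.8 μg/mL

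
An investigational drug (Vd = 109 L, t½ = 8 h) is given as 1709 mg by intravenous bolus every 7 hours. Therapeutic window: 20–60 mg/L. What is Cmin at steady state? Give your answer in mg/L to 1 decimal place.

18.8 mg/L

τ/t½ = 7/8 ≈ 0.875, so fraction remaining f = (1/2)^(7/8) ≈ 0.5453.
At steady state, accumulation factor R = 1/(1 − e^(−kτ)) ≈ 2.1993.
Each bolus raises the concentration by D/Vd = 1709/109 ≈ 15.679 mg/L.
Steady-state peak Cmax,ss = C₀·R ≈ 15.679 × 2.1993 ≈ 34.483 mg/L.
One interval later, Cmin,ss = Cmax,ss·e^(−kτ) ≈ 34.483 × 0.5453 ≈ 18.804 mg/L.
Trough 18.8 mg/L vs MEC 20 mg/L: subtherapeutic.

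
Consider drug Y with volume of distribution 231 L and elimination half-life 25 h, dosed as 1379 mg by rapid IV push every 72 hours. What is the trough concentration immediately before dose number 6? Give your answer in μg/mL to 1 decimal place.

f = (1/2)^(τ/t½) = (1/2)^(72/25) ≈ 0.1358.
C₀ = D/Vd = 1379/231 ≈ 5.970 μg/mL.
Before the 6th dose, 5 doses have been given. Superposition: Cmin = C₀·(f + f² + … + f^5).
≈ 5.970 × (0.1358 + 0.0184 + 0.0025 + 0.0003 + 0.0000) ≈ 5.970 × 0.1570 ≈ 0.937 μg/mL.

0.9 μg/mL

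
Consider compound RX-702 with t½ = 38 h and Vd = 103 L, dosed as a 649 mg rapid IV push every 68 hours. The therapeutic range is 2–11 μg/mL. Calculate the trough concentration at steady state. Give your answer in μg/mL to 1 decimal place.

k = ln2/t½ = ln2/38 ≈ 0.018241 h⁻¹; fraction remaining f = e^(−kτ) = e^(−0.018241×68) ≈ 0.2893.
Each bolus raises the concentration by D/Vd = 649/103 ≈ 6.301 μg/mL.
Steady-state trough Cmin,ss = C₀·f/(1−f) ≈ 6.301 × 0.2893/0.7107 ≈ 2.565 μg/mL.
Trough 2.6 μg/mL vs MEC 2 μg/mL: adequate.

2.6 μg/mL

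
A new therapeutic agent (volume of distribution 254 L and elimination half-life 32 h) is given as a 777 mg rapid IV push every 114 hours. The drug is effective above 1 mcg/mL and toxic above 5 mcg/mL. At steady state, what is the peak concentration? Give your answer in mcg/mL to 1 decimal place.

3.3 mcg/mL

Over one 114-h interval, 114/32 ≈ 3.5625 half-lives elapse, leaving f ≈ 0.0846 of each dose.
Accumulation ratio R = 1/(1 − f) ≈ 1/0.9154 ≈ 1.0924.
Single-dose peak C₀ = D/Vd = 777/254 ≈ 3.059 mcg/mL.
Steady-state peak Cmax,ss = C₀·R ≈ 3.059 × 1.0924 ≈ 3.342 mcg/mL.
Peak 3.3 mcg/mL vs MTC 5 mcg/mL: below toxic threshold.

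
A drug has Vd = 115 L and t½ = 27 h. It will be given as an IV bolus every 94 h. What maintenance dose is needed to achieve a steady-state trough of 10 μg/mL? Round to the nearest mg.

11695 mg

τ/t½ = 94/27 ≈ 3.4815, so f = (1/2)^(94/27) ≈ 0.089530.
Cmin,ss = (D/Vd)·f/(1−f), so D = Cmin,ss·Vd·(1−f)/f.
D = 10 × 115 × (1−f)/f ≈ 10 × 115 × 10.16944 ≈ 11694.86 mg.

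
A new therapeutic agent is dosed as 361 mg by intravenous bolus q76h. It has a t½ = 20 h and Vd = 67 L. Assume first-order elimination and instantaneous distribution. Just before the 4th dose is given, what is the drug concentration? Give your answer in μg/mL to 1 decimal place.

f = (1/2)^(τ/t½) = (1/2)^(76/20) ≈ 0.0718.
C₀ = D/Vd = 361/67 ≈ 5.388 μg/mL.
Before the 4th dose, 3 doses have been given. Superposition: Cmin = C₀·(f + f² + … + f^3).
≈ 5.388 × (0.0718 + 0.0052 + 0.0004) ≈ 5.388 × 0.0774 ≈ 0.417 μg/mL.

0.4 μg/mL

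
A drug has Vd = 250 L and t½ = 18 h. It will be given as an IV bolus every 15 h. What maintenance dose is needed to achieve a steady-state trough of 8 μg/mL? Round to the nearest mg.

τ/t½ = 15/18 ≈ 0.83333, so f = (1/2)^(15/18) ≈ 0.561231.
Cmin,ss = (D/Vd)·f/(1−f), so D = Cmin,ss·Vd·(1−f)/f.
D = 8 × 250 × (1−f)/f ≈ 8 × 250 × 0.78180 ≈ 1563.60 mg.

1564 mg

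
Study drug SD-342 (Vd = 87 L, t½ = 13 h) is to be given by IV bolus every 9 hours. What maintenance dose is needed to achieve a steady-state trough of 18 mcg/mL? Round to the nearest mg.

τ/t½ = 9/13 ≈ 0.69231, so f = (1/2)^(9/13) ≈ 0.618863.
Cmin,ss = (D/Vd)·f/(1−f), so D = Cmin,ss·Vd·(1−f)/f.
D = 18 × 87 × (1−f)/f ≈ 18 × 87 × 0.61587 ≈ 964.45 mg.

964 mg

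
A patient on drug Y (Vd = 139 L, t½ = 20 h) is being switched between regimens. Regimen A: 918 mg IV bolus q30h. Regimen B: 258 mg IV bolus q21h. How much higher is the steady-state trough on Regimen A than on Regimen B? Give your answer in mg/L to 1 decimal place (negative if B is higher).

1.9 mg/L

Regimen A: f = (1/2)^(30/20) ≈ 0.3536; Cmin,ss = (918/139)·f/(1−f) ≈ 3.613 mg/L.
Regimen B: f = (1/2)^(21/20) ≈ 0.4830; Cmin,ss = (258/139)·f/(1−f) ≈ 1.734 mg/L.
Difference ≈ 3.613 − 1.734 ≈ 1.879 mg/L.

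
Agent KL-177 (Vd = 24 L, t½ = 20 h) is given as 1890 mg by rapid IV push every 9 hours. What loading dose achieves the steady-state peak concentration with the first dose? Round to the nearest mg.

7053 mg

f = (1/2)^(9/20) ≈ 0.732043; accumulation ratio R = 1/(1−f) ≈ 3.73194.
Loading dose to hit Cmax,ss on first dose: D_load = D_maint·R ≈ 1890 × 3.73194 ≈ 7053.37 mg.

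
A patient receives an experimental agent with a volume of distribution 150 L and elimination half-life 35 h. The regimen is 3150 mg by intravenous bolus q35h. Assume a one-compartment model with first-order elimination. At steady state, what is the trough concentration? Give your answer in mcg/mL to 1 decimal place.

τ = 35 h = 1 half-life, so f = (1/2)^1 = 0.5.
At steady state, R = 1/(1 − 0.5) = 2/1.
Single-dose peak C₀ = D/Vd = 3150/150 = 21 mcg/mL.
Steady-state peak Cmax,ss = C₀·R = 21 × 2/1 ≈ 42.000 mcg/mL.
Steady-state trough Cmin,ss = Cmax,ss·f ≈ 42.000 × 0.5 ≈ 21.000 mcg/mL.

21.0 mcg/mL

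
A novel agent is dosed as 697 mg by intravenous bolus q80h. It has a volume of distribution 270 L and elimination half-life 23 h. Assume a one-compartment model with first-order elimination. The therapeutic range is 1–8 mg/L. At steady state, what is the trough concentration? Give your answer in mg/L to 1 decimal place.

0.3 mg/L

τ/t½ = 80/23 ≈ 3.4783, so fraction remaining f = (1/2)^(80/23) ≈ 0.0897.
At steady state, accumulation factor R = 1/(1 − e^(−kτ)) ≈ 1.0985.
Each bolus raises the concentration by D/Vd = 697/270 ≈ 2.581 mg/L.
Steady-state peak Cmax,ss = C₀·R ≈ 2.581 × 1.0985 ≈ 2.835 mg/L.
One interval later, Cmin,ss = Cmax,ss·e^(−kτ) ≈ 2.835 × 0.0897 ≈ 0.254 mg/L.
Trough 0.3 mg/L vs MEC 1 mg/L: subtherapeutic.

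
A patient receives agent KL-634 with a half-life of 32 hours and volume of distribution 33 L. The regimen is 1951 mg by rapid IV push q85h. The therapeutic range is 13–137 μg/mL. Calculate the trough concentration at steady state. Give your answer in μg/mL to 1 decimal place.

Over one 85-h interval, 85/32 ≈ 2.6562 half-lives elapse, leaving f ≈ 0.1586 of each dose.
At steady state, accumulation factor R = 1/(1 − e^(−kτ)) ≈ 1.1885.
Each bolus raises the concentration by D/Vd = 1951/33 ≈ 59.121 μg/mL.
Cmax,ss = C₀/(1 − f) ≈ 59.121/0.8414 ≈ 70.265 μg/mL.
One interval later, Cmin,ss = Cmax,ss·e^(−kτ) ≈ 70.265 × 0.1586 ≈ 11.144 μg/mL.
Trough 11.1 μg/mL vs MEC 13 μg/mL: subtherapeutic.

11.1 μg/mL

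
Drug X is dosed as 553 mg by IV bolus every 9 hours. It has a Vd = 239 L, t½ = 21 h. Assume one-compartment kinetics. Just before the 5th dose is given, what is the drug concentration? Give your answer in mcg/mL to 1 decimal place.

f = (1/2)^(τ/t½) = (1/2)^(9/21) ≈ 0.7430.
C₀ = D/Vd = 553/239 ≈ 2.314 mcg/mL.
Before the 5th dose, 4 doses have been given. Superposition: Cmin = C₀·(f + f² + … + f^4).
≈ 2.314 × (0.7430 + 0.5520 + 0.4102 + 0.3048) ≈ 2.314 × 2.0100 ≈ 4.651 mcg/mL.

4.7 mcg/mL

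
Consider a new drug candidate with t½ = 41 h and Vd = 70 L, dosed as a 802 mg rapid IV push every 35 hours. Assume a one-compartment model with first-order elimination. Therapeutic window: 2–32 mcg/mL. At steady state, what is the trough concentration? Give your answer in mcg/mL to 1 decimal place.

14.2 mcg/mL

Over one 35-h interval, 35/41 ≈ 0.85366 half-lives elapse, leaving f ≈ 0.5534 of each dose.
Each bolus raises the concentration by D/Vd = 802/70 ≈ 11.457 mcg/mL.
Steady-state trough Cmin,ss = C₀·f/(1−f) ≈ 11.457 × 0.5534/0.4466 ≈ 14.197 mcg/mL.
Trough 14.2 mcg/mL vs MEC 2 mcg/mL: adequate.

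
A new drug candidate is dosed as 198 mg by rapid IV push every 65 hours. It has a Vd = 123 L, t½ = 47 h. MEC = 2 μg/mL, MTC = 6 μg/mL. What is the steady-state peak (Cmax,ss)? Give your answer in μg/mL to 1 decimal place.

τ/t½ = 65/47 ≈ 1.383, so fraction remaining f = (1/2)^(65/47) ≈ 0.3834.
Accumulation ratio R = 1/(1 − f) ≈ 1/0.6166 ≈ 1.6218.
Each bolus raises the concentration by D/Vd = 198/123 ≈ 1.610 μg/mL.
Cmax,ss = C₀/(1 − f) ≈ 1.610/0.6166 ≈ 2.611 μg/mL.
Peak 2.6 μg/mL vs MTC 6 μg/mL: below toxic threshold.

2.6 μg/mL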